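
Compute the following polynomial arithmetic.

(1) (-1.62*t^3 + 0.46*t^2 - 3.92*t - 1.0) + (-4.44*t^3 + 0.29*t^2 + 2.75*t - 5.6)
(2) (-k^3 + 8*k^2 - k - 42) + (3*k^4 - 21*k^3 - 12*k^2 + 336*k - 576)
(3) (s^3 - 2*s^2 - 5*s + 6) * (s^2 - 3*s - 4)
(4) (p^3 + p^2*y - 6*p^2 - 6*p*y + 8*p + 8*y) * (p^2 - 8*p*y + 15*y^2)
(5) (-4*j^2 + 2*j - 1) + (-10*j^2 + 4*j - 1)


(1) = -6.06*t^3 + 0.75*t^2 - 1.17*t - 6.6
(2) = 3*k^4 - 22*k^3 - 4*k^2 + 335*k - 618
(3) = s^5 - 5*s^4 - 3*s^3 + 29*s^2 + 2*s - 24
(4) = p^5 - 7*p^4*y - 6*p^4 + 7*p^3*y^2 + 42*p^3*y + 8*p^3 + 15*p^2*y^3 - 42*p^2*y^2 - 56*p^2*y - 90*p*y^3 + 56*p*y^2 + 120*y^3
(5) = -14*j^2 + 6*j - 2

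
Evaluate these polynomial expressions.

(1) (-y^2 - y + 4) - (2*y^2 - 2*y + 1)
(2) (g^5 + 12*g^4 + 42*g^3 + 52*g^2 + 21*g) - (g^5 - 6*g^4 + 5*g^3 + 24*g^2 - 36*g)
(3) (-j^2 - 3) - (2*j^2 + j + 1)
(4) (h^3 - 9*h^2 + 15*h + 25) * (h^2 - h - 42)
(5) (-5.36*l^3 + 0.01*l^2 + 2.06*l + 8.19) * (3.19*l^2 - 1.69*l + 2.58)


(1) = -3*y^2 + y + 3
(2) = 18*g^4 + 37*g^3 + 28*g^2 + 57*g
(3) = -3*j^2 - j - 4
(4) = h^5 - 10*h^4 - 18*h^3 + 388*h^2 - 655*h - 1050
(5) = -17.0984*l^5 + 9.0903*l^4 - 7.2743*l^3 + 22.6705*l^2 - 8.5263*l + 21.1302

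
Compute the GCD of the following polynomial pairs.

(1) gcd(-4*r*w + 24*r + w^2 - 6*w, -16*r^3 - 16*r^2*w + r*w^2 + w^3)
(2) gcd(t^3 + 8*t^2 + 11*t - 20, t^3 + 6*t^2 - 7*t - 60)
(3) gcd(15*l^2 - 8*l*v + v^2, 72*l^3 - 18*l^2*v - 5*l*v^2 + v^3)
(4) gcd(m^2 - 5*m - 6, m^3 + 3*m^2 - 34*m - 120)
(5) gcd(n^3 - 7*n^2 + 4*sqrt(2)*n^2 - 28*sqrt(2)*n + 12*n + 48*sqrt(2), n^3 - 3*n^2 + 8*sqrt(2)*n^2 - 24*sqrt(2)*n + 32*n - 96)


(1) = 4*r - w
(2) = t^2 + 9*t + 20
(3) = -3*l + v
(4) = m - 6
(5) = n^2 + n*(-3 + 4*sqrt(2)) - 12*sqrt(2)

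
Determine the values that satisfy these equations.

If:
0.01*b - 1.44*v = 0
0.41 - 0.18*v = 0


Then:
b = 328.00
v = 2.28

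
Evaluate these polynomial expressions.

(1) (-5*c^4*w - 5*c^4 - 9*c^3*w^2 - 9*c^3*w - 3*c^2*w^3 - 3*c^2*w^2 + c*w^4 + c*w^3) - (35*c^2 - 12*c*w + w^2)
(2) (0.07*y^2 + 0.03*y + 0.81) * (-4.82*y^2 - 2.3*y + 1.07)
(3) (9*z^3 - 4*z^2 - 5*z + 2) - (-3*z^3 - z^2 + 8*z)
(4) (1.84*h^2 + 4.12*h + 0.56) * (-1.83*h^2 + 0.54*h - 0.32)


(1) = -5*c^4*w - 5*c^4 - 9*c^3*w^2 - 9*c^3*w - 3*c^2*w^3 - 3*c^2*w^2 - 35*c^2 + c*w^4 + c*w^3 + 12*c*w - w^2
(2) = -0.3374*y^4 - 0.3056*y^3 - 3.8983*y^2 - 1.8309*y + 0.8667
(3) = 12*z^3 - 3*z^2 - 13*z + 2
(4) = -3.3672*h^4 - 6.546*h^3 + 0.6112*h^2 - 1.016*h - 0.1792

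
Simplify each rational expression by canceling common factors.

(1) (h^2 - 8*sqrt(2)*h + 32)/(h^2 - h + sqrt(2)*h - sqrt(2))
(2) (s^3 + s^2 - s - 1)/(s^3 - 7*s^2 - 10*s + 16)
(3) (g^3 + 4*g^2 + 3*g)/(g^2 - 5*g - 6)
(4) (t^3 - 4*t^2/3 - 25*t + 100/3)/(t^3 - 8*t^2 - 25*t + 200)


(1) = (h^2 - 8*sqrt(2)*h + 32)/(h^2 + h*(-1 + sqrt(2)) - sqrt(2))
(2) = (s^2 + 2*s + 1)/(s^2 - 6*s - 16)
(3) = (g^2 + 3*g)/(g - 6)
(4) = (3*t - 4)/(3*t - 24)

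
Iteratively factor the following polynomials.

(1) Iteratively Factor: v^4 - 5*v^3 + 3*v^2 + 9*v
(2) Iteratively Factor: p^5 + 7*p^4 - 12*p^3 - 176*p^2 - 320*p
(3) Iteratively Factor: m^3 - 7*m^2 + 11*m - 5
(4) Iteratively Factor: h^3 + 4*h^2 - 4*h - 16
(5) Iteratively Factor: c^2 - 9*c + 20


(1) = (v - 3)*(v^3 - 2*v^2 - 3*v) = (v - 3)^2*(v^2 + v) = (v - 3)^2*(v + 1)*(v)
(2) = (p + 4)*(p^4 + 3*p^3 - 24*p^2 - 80*p) = (p + 4)^2*(p^3 - p^2 - 20*p) = (p - 5)*(p + 4)^2*(p^2 + 4*p) = p*(p - 5)*(p + 4)^2*(p + 4)
(3) = (m - 5)*(m^2 - 2*m + 1) = (m - 5)*(m - 1)*(m - 1)
(4) = (h - 2)*(h^2 + 6*h + 8) = (h - 2)*(h + 2)*(h + 4)
(5) = (c - 4)*(c - 5)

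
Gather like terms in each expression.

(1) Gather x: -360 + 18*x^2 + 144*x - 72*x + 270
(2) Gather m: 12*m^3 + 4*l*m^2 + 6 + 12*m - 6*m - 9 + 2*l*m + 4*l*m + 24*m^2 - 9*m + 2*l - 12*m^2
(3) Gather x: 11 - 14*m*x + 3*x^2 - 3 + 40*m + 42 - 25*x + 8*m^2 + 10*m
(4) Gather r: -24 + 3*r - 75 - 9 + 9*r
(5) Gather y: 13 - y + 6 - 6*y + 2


(1) = 18*x^2 + 72*x - 90
(2) = 2*l + 12*m^3 + m^2*(4*l + 12) + m*(6*l - 3) - 3
(3) = 8*m^2 + 50*m + 3*x^2 + x*(-14*m - 25) + 50
(4) = 12*r - 108
(5) = 21 - 7*y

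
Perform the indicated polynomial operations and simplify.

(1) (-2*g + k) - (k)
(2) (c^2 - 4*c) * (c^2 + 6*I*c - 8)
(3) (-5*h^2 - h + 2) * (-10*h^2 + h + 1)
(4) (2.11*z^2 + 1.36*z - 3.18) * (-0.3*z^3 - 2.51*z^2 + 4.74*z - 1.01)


(1) = -2*g
(2) = c^4 - 4*c^3 + 6*I*c^3 - 8*c^2 - 24*I*c^2 + 32*c
(3) = 50*h^4 + 5*h^3 - 26*h^2 + h + 2
(4) = -0.633*z^5 - 5.7041*z^4 + 7.5418*z^3 + 12.2971*z^2 - 16.4468*z + 3.2118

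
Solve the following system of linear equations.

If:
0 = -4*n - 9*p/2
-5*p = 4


Then:
n = 9/10
p = -4/5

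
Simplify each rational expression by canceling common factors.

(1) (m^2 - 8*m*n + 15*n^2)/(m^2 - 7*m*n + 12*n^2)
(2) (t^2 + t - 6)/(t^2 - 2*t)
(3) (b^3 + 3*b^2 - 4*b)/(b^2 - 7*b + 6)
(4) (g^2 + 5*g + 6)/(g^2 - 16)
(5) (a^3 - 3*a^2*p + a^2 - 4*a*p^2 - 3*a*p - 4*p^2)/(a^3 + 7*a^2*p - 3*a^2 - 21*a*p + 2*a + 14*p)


(1) = (m - 5*n)/(m - 4*n)
(2) = (t + 3)/t
(3) = (b^2 + 4*b)/(b - 6)
(4) = (g^2 + 5*g + 6)/(g^2 - 16)
(5) = (a^3 - 3*a^2*p + a^2 - 4*a*p^2 - 3*a*p - 4*p^2)/(a^3 + 7*a^2*p - 3*a^2 - 21*a*p + 2*a + 14*p)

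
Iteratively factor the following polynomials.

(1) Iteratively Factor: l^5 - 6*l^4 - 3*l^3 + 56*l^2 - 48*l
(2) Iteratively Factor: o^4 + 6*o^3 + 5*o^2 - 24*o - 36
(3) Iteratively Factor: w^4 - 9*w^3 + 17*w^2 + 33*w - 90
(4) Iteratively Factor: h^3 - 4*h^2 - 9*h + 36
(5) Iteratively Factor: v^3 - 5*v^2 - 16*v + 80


(1) = (l - 4)*(l^4 - 2*l^3 - 11*l^2 + 12*l) = l*(l - 4)*(l^3 - 2*l^2 - 11*l + 12) = l*(l - 4)*(l - 1)*(l^2 - l - 12) = l*(l - 4)^2*(l - 1)*(l + 3)
(2) = (o + 2)*(o^3 + 4*o^2 - 3*o - 18) = (o + 2)*(o + 3)*(o^2 + o - 6) = (o - 2)*(o + 2)*(o + 3)*(o + 3)
(3) = (w + 2)*(w^3 - 11*w^2 + 39*w - 45) = (w - 3)*(w + 2)*(w^2 - 8*w + 15) = (w - 5)*(w - 3)*(w + 2)*(w - 3)
(4) = (h - 4)*(h^2 - 9) = (h - 4)*(h - 3)*(h + 3)
(5) = (v - 4)*(v^2 - v - 20) = (v - 4)*(v + 4)*(v - 5)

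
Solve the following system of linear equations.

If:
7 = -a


Then:
a = -7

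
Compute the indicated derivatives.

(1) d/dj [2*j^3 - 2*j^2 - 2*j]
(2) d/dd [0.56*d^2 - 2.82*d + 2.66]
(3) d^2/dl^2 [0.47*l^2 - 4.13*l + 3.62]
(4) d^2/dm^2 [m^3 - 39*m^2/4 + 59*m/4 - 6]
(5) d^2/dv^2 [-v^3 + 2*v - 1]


(1) = 6*j^2 - 4*j - 2
(2) = 1.12*d - 2.82
(3) = 0.940000000000000
(4) = 6*m - 39/2
(5) = -6*v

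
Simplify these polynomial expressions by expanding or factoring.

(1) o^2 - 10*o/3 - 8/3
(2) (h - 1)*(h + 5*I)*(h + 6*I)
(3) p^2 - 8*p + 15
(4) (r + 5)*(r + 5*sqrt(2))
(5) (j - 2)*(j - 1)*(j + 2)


(1) = (o - 4)*(o + 2/3)
(2) = h^3 - h^2 + 11*I*h^2 - 30*h - 11*I*h + 30
(3) = (p - 5)*(p - 3)
(4) = r^2 + 5*r + 5*sqrt(2)*r + 25*sqrt(2)
(5) = j^3 - j^2 - 4*j + 4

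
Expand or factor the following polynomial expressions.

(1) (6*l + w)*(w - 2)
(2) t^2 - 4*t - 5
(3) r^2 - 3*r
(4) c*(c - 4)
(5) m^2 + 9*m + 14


(1) = 6*l*w - 12*l + w^2 - 2*w
(2) = (t - 5)*(t + 1)
(3) = r*(r - 3)
(4) = c^2 - 4*c
(5) = (m + 2)*(m + 7)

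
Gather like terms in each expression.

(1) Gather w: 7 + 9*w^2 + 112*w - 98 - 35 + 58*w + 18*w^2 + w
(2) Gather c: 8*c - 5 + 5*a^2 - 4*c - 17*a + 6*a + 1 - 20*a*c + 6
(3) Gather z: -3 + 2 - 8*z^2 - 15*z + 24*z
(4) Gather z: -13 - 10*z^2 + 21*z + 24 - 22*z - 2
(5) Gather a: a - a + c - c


(1) = 27*w^2 + 171*w - 126
(2) = 5*a^2 - 11*a + c*(4 - 20*a) + 2
(3) = -8*z^2 + 9*z - 1
(4) = -10*z^2 - z + 9
(5) = 0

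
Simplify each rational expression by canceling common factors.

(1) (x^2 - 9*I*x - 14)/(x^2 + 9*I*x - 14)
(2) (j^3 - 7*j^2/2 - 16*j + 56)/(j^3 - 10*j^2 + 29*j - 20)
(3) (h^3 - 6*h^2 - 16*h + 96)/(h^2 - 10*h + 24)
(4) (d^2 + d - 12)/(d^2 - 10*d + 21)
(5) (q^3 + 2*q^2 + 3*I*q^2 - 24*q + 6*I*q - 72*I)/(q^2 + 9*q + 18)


(1) = (x^2 - 9*I*x - 14)/(x^2 + 9*I*x - 14)
(2) = (2*j^2 + j - 28)/(2*j^2 - 12*j + 10)
(3) = h + 4
(4) = (d + 4)/(d - 7)
(5) = (q^2 + q*(-4 + 3*I) - 12*I)/(q + 3)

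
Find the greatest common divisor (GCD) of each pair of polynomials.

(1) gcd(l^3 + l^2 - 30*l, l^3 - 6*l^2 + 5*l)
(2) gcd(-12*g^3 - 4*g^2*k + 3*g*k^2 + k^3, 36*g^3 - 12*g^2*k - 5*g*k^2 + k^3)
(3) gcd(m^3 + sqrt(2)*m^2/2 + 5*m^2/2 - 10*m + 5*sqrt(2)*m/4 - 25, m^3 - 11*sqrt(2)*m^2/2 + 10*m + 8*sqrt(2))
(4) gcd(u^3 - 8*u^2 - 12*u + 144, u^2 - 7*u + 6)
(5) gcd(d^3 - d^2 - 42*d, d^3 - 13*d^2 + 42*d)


(1) = l^2 - 5*l
(2) = 6*g^2 - g*k - k^2
(3) = m - 2*sqrt(2)
(4) = gcd((u - 6)^2*(u + 4), (u - 6)*(u - 1)) = u - 6
(5) = gcd(d*(d - 7)*(d + 6), d*(d - 7)*(d - 6)) = d^2 - 7*d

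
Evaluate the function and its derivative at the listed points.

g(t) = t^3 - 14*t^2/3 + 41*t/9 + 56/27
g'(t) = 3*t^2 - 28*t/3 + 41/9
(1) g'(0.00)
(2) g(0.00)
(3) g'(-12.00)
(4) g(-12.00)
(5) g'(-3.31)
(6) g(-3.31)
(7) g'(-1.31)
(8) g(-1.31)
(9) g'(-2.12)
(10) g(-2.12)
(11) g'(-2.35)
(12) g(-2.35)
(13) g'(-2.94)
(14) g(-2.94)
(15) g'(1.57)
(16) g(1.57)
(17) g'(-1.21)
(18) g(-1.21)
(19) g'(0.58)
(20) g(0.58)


(1) = 4.56
(2) = 2.07
(3) = 548.56
(4) = -2452.59
(5) = 68.32
(6) = -100.40
(7) = 21.93
(8) = -14.15
(9) = 37.83
(10) = -38.09
(11) = 43.06
(12) = -47.38
(13) = 57.93
(14) = -77.07
(15) = -2.70
(16) = 1.59
(17) = 20.24
(18) = -12.04
(19) = 0.15
(20) = 3.34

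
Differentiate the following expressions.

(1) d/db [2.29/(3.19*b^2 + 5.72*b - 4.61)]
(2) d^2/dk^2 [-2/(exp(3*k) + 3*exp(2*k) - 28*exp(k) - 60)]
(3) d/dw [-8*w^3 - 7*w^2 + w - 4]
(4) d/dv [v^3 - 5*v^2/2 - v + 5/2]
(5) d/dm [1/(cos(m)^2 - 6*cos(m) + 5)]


(1) = (-14.6102*b - 13.0988)/(3.19*b^2 + 5.72*b - 4.61)^2
(2) = 2*(-2*(3*exp(2*k) + 6*exp(k) - 28)^2*exp(k) + (9*exp(2*k) + 12*exp(k) - 28)*(exp(3*k) + 3*exp(2*k) - 28*exp(k) - 60))*exp(k)/(exp(3*k) + 3*exp(2*k) - 28*exp(k) - 60)^3
(3) = -24*w^2 - 14*w + 1
(4) = 3*v^2 - 5*v - 1
(5) = 2*(cos(m) - 3)*sin(m)/(cos(m)^2 - 6*cos(m) + 5)^2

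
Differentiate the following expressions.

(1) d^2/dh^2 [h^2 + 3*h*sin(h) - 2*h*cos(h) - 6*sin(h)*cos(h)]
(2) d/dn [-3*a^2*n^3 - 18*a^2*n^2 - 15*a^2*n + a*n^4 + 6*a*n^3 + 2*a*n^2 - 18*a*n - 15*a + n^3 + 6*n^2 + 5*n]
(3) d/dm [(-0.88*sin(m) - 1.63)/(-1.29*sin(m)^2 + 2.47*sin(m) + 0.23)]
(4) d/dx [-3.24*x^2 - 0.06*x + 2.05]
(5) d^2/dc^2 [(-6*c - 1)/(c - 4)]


(1) = -3*h*sin(h) + 2*h*cos(h) + 4*sin(h) + 12*sin(2*h) + 6*cos(h) + 2
(2) = -9*a^2*n^2 - 36*a^2*n - 15*a^2 + 4*a*n^3 + 18*a*n^2 + 4*a*n - 18*a + 3*n^2 + 12*n + 5
(3) = (-1.1352*sin(m)^2 - 4.2054*sin(m) + 3.8237)*cos(m)/(1.6641*sin(m)^4 - 6.3726*sin(m)^3 + 5.5075*sin(m)^2 + 1.1362*sin(m) + 0.0529)
(4) = -6.48*x - 0.06
(5) = -50/(c - 4)^3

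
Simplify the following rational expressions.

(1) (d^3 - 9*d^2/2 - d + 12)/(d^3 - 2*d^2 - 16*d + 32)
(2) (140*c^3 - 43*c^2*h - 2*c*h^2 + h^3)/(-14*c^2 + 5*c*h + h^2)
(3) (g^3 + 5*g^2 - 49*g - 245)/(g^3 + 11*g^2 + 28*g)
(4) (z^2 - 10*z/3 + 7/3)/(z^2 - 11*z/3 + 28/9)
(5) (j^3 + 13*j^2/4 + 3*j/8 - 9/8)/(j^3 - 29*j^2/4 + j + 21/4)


(1) = (2*d + 3)/(2*d + 8)
(2) = (-20*c^2 + 9*c*h - h^2)/(2*c - h)
(3) = (g^2 - 2*g - 35)/(g^2 + 4*g)
(4) = (3*z - 3)/(3*z - 4)
(5) = (2*j^2 + 5*j - 3)/(2*j^2 - 16*j + 14)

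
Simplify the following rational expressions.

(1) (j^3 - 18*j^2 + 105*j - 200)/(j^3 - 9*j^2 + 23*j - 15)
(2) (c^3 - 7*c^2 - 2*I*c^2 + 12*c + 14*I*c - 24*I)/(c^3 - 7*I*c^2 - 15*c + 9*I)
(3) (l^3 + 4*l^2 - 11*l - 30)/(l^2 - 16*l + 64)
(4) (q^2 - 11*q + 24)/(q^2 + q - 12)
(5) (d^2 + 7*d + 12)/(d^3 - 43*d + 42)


(1) = (j^2 - 13*j + 40)/(j^2 - 4*j + 3)
(2) = (c^3 + c^2*(-7 - 2*I) + c*(12 + 14*I) - 24*I)/(c^3 - 7*I*c^2 - 15*c + 9*I)
(3) = (l^3 + 4*l^2 - 11*l - 30)/(l^2 - 16*l + 64)
(4) = (q - 8)/(q + 4)
(5) = (d^2 + 7*d + 12)/(d^3 - 43*d + 42)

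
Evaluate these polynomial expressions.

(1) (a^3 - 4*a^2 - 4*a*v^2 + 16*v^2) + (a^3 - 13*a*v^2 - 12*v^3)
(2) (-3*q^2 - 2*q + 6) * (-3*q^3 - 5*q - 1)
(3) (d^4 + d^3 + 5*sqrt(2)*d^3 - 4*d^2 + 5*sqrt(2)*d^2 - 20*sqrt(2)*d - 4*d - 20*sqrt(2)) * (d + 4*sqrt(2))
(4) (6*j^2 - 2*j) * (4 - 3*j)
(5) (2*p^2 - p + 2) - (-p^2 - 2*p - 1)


(1) = 2*a^3 - 4*a^2 - 17*a*v^2 - 12*v^3 + 16*v^2
(2) = 9*q^5 + 6*q^4 - 3*q^3 + 13*q^2 - 28*q - 6
(3) = d^5 + d^4 + 9*sqrt(2)*d^4 + 9*sqrt(2)*d^3 + 36*d^3 - 36*sqrt(2)*d^2 + 36*d^2 - 160*d - 36*sqrt(2)*d - 160
(4) = -18*j^3 + 30*j^2 - 8*j
(5) = 3*p^2 + p + 3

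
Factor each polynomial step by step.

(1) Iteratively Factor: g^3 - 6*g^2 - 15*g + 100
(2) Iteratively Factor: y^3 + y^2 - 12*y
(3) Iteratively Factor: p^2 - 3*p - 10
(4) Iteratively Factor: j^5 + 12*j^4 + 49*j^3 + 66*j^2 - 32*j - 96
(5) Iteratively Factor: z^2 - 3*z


(1) = (g - 5)*(g^2 - g - 20) = (g - 5)^2*(g + 4)
(2) = (y + 4)*(y^2 - 3*y) = y*(y + 4)*(y - 3)
(3) = (p - 5)*(p + 2)
(4) = (j + 3)*(j^4 + 9*j^3 + 22*j^2 - 32) = (j + 3)*(j + 4)*(j^3 + 5*j^2 + 2*j - 8) = (j - 1)*(j + 3)*(j + 4)*(j^2 + 6*j + 8) = (j - 1)*(j + 3)*(j + 4)^2*(j + 2)
(5) = (z - 3)*(z)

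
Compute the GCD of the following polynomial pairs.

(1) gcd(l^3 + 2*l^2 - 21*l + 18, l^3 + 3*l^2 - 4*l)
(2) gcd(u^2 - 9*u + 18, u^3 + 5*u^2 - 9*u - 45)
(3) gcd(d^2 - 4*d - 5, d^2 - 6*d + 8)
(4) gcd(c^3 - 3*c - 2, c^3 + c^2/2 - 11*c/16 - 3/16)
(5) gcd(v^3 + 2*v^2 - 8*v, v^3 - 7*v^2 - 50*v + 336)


(1) = gcd((l - 3)*(l - 1)*(l + 6), l*(l - 1)*(l + 4)) = l - 1
(2) = gcd((u - 6)*(u - 3), (u - 3)*(u + 3)*(u + 5)) = u - 3
(3) = 1
(4) = gcd((c - 2)*(c + 1)^2, (c - 3/4)*(c + 1/4)*(c + 1)) = c + 1
(5) = gcd(v*(v - 2)*(v + 4), (v - 8)*(v - 6)*(v + 7)) = 1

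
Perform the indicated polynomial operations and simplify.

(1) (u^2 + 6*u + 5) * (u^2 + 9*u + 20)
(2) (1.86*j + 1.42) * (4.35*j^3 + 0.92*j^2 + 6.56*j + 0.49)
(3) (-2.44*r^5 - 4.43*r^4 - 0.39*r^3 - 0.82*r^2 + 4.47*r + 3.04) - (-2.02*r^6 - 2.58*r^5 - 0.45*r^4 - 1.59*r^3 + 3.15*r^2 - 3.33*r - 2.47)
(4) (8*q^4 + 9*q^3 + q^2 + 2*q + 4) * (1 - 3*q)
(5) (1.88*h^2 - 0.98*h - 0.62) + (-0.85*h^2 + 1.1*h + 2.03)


(1) = u^4 + 15*u^3 + 79*u^2 + 165*u + 100
(2) = 8.091*j^4 + 7.8882*j^3 + 13.508*j^2 + 10.2266*j + 0.6958
(3) = 2.02*r^6 + 0.14*r^5 - 3.98*r^4 + 1.2*r^3 - 3.97*r^2 + 7.8*r + 5.51
(4) = -24*q^5 - 19*q^4 + 6*q^3 - 5*q^2 - 10*q + 4
(5) = 1.03*h^2 + 0.12*h + 1.41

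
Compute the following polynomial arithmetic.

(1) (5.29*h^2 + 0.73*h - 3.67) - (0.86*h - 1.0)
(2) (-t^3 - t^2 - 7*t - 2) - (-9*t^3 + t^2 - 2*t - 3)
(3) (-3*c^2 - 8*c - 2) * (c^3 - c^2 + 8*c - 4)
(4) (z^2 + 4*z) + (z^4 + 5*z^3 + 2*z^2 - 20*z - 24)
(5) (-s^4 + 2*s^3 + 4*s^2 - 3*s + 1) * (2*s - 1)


(1) = 5.29*h^2 - 0.13*h - 2.67
(2) = 8*t^3 - 2*t^2 - 5*t + 1
(3) = -3*c^5 - 5*c^4 - 18*c^3 - 50*c^2 + 16*c + 8
(4) = z^4 + 5*z^3 + 3*z^2 - 16*z - 24
(5) = -2*s^5 + 5*s^4 + 6*s^3 - 10*s^2 + 5*s - 1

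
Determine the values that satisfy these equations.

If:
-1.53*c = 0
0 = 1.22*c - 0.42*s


Then:
c = 0.00
s = 0.00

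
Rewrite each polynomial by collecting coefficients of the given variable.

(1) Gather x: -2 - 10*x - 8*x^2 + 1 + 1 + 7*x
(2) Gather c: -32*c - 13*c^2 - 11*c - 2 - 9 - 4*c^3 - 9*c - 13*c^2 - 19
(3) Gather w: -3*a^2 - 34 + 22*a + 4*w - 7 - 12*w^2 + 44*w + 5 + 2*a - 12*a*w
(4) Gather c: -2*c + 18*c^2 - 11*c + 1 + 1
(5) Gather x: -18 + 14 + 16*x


(1) = -8*x^2 - 3*x
(2) = -4*c^3 - 26*c^2 - 52*c - 30
(3) = -3*a^2 + 24*a - 12*w^2 + w*(48 - 12*a) - 36
(4) = 18*c^2 - 13*c + 2
(5) = 16*x - 4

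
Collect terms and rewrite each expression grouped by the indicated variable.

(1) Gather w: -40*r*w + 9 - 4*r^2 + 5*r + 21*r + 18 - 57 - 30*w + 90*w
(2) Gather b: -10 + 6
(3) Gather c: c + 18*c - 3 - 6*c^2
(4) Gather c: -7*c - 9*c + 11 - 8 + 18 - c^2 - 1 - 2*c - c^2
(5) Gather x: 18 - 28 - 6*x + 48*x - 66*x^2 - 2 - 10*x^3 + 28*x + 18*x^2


(1) = -4*r^2 + 26*r + w*(60 - 40*r) - 30
(2) = -4
(3) = -6*c^2 + 19*c - 3
(4) = -2*c^2 - 18*c + 20
(5) = -10*x^3 - 48*x^2 + 70*x - 12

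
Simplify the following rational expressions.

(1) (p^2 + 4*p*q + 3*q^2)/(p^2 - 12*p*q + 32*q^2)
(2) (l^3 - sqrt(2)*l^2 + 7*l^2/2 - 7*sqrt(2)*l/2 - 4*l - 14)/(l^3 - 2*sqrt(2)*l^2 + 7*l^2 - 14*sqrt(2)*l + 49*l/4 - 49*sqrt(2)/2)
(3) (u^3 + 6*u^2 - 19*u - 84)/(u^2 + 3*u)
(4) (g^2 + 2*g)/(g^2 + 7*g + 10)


(1) = (p^2 + 4*p*q + 3*q^2)/(p^2 - 12*p*q + 32*q^2)
(2) = (8*l + 8*sqrt(2))/(8*l + 28)
(3) = (u^2 + 3*u - 28)/u
(4) = g/(g + 5)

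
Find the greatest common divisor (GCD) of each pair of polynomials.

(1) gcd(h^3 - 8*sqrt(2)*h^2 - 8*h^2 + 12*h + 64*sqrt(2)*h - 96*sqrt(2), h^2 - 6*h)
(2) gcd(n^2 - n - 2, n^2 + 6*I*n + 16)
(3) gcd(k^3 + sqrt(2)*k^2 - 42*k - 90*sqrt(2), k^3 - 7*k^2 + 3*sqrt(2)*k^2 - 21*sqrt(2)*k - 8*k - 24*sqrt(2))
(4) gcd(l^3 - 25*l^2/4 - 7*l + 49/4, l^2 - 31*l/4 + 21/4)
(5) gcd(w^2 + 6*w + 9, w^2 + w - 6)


(1) = h - 6
(2) = 1
(3) = k + 3*sqrt(2)
(4) = l - 7
(5) = w + 3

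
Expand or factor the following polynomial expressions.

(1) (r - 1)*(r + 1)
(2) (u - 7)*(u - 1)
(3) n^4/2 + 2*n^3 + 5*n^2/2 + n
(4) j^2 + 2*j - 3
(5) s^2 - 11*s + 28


(1) = r^2 - 1
(2) = u^2 - 8*u + 7
(3) = n*(n/2 + 1)*(n + 1)^2
(4) = (j - 1)*(j + 3)
(5) = (s - 7)*(s - 4)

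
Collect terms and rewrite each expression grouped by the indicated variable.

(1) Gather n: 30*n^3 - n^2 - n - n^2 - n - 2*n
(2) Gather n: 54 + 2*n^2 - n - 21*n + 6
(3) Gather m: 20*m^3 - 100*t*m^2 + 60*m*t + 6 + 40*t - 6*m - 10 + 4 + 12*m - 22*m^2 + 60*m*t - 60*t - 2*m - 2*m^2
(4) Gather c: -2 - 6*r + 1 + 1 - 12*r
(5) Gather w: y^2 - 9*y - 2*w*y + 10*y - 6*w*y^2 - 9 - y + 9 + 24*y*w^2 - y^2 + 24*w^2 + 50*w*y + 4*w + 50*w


(1) = 30*n^3 - 2*n^2 - 4*n
(2) = 2*n^2 - 22*n + 60
(3) = 20*m^3 + m^2*(-100*t - 24) + m*(120*t + 4) - 20*t
(4) = -18*r
(5) = w^2*(24*y + 24) + w*(-6*y^2 + 48*y + 54)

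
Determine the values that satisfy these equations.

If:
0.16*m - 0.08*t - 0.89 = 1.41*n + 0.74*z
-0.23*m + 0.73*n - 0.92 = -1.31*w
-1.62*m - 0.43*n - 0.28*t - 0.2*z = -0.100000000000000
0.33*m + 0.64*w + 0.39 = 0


Then:
m = -0.701320194717651*z - 4.05501392298409
n = -0.869895232959929*z - 2.67590018914657
t = 4.67926309148344*z + 27.9277129877402
w = 0.361618225401289*z + 1.48149155403867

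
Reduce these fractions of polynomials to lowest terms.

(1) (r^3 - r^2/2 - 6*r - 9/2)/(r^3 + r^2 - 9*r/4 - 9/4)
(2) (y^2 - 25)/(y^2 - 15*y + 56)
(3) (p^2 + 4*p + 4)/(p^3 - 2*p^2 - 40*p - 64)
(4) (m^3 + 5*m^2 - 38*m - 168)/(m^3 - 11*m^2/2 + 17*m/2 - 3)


(1) = (2*r - 6)/(2*r - 3)
(2) = (y^2 - 25)/(y^2 - 15*y + 56)
(3) = (p + 2)/(p^2 - 4*p - 32)
(4) = (2*m^3 + 10*m^2 - 76*m - 336)/(2*m^3 - 11*m^2 + 17*m - 6)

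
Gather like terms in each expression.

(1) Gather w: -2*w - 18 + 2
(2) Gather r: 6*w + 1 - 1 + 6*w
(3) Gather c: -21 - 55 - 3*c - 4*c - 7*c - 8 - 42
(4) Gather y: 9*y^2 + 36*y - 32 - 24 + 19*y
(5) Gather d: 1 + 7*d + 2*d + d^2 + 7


(1) = -2*w - 16
(2) = 12*w
(3) = -14*c - 126
(4) = 9*y^2 + 55*y - 56
(5) = d^2 + 9*d + 8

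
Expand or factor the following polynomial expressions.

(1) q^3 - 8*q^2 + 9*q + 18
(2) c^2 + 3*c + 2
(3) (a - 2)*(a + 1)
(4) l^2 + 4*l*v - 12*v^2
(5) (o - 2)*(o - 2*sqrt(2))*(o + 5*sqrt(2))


(1) = (q - 6)*(q - 3)*(q + 1)
(2) = (c + 1)*(c + 2)
(3) = a^2 - a - 2
(4) = (l - 2*v)*(l + 6*v)
(5) = o^3 - 2*o^2 + 3*sqrt(2)*o^2 - 20*o - 6*sqrt(2)*o + 40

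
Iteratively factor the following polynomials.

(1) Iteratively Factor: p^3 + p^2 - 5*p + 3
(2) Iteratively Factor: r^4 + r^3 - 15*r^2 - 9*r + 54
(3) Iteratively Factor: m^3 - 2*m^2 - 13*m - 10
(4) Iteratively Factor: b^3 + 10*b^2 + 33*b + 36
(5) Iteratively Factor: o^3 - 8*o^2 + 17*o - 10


(1) = (p - 1)*(p^2 + 2*p - 3) = (p - 1)^2*(p + 3)
(2) = (r + 3)*(r^3 - 2*r^2 - 9*r + 18) = (r - 3)*(r + 3)*(r^2 + r - 6) = (r - 3)*(r + 3)^2*(r - 2)
(3) = (m - 5)*(m^2 + 3*m + 2) = (m - 5)*(m + 2)*(m + 1)
(4) = (b + 3)*(b^2 + 7*b + 12) = (b + 3)^2*(b + 4)
(5) = (o - 5)*(o^2 - 3*o + 2) = (o - 5)*(o - 1)*(o - 2)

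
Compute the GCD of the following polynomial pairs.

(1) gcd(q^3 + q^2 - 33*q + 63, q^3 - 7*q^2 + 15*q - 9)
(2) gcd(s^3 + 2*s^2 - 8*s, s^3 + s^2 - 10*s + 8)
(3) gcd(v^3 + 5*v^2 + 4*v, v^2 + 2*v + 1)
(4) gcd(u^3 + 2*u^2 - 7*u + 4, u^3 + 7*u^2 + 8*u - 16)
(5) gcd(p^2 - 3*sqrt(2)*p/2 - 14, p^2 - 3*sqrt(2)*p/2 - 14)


(1) = q^2 - 6*q + 9
(2) = s^2 + 2*s - 8
(3) = v + 1
(4) = gcd((u - 1)^2*(u + 4), (u - 1)*(u + 4)^2) = u^2 + 3*u - 4
(5) = p^2 - 3*sqrt(2)*p/2 - 14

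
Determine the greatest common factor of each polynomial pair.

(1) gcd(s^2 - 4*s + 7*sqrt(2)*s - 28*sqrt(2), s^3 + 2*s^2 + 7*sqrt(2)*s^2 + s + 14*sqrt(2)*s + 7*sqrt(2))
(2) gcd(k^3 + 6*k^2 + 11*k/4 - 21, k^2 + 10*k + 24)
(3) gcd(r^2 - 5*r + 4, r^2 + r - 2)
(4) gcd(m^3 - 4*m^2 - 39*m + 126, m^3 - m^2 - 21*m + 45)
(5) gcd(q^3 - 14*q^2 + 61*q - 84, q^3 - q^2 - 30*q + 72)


(1) = s + 7*sqrt(2)
(2) = gcd((k - 3/2)*(k + 7/2)*(k + 4), (k + 4)*(k + 6)) = k + 4
(3) = r - 1
(4) = gcd((m - 7)*(m - 3)*(m + 6), (m - 3)^2*(m + 5)) = m - 3
(5) = q^2 - 7*q + 12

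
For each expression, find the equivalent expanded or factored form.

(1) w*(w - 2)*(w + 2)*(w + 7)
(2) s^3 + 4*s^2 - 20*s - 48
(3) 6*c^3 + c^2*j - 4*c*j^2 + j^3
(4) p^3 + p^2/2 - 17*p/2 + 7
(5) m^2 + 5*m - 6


(1) = w^4 + 7*w^3 - 4*w^2 - 28*w
(2) = (s - 4)*(s + 2)*(s + 6)
(3) = (-3*c + j)*(-2*c + j)*(c + j)
(4) = (p - 2)*(p - 1)*(p + 7/2)
(5) = (m - 1)*(m + 6)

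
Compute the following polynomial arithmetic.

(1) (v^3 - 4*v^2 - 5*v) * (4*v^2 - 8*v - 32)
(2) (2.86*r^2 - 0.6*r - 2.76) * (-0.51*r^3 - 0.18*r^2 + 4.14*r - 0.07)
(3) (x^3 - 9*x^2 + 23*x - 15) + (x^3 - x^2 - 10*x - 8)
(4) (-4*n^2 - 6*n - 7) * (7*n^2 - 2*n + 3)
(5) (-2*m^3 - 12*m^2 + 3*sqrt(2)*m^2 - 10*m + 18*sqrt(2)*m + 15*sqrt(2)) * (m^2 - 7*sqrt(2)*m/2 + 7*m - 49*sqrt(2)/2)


(1) = 4*v^5 - 24*v^4 - 20*v^3 + 168*v^2 + 160*v
(2) = -1.4586*r^5 - 0.2088*r^4 + 13.356*r^3 - 2.1874*r^2 - 11.3844*r + 0.1932
(3) = 2*x^3 - 10*x^2 + 13*x - 23
(4) = -28*n^4 - 34*n^3 - 49*n^2 - 4*n - 21
(5) = -2*m^5 - 26*m^4 + 10*sqrt(2)*m^4 - 115*m^3 + 130*sqrt(2)*m^3 - 343*m^2 + 470*sqrt(2)*m^2 - 987*m + 350*sqrt(2)*m - 735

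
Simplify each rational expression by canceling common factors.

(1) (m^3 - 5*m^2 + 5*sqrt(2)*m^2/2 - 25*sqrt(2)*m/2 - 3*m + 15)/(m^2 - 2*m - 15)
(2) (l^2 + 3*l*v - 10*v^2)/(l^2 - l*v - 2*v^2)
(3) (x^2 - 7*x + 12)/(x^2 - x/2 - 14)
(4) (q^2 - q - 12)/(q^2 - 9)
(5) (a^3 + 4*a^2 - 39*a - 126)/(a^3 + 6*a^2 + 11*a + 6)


(1) = (2*m^2 + 5*sqrt(2)*m - 6)/(2*m + 6)
(2) = (l + 5*v)/(l + v)
(3) = (2*x - 6)/(2*x + 7)
(4) = (q - 4)/(q - 3)
(5) = (a^2 + a - 42)/(a^2 + 3*a + 2)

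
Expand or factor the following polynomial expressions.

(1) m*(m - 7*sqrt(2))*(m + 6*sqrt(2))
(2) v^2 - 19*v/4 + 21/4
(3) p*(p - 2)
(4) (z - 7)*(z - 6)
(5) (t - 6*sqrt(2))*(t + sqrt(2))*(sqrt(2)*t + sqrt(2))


(1) = m^3 - sqrt(2)*m^2 - 84*m
(2) = (v - 3)*(v - 7/4)
(3) = p^2 - 2*p
(4) = z^2 - 13*z + 42
(5) = sqrt(2)*t^3 - 10*t^2 + sqrt(2)*t^2 - 12*sqrt(2)*t - 10*t - 12*sqrt(2)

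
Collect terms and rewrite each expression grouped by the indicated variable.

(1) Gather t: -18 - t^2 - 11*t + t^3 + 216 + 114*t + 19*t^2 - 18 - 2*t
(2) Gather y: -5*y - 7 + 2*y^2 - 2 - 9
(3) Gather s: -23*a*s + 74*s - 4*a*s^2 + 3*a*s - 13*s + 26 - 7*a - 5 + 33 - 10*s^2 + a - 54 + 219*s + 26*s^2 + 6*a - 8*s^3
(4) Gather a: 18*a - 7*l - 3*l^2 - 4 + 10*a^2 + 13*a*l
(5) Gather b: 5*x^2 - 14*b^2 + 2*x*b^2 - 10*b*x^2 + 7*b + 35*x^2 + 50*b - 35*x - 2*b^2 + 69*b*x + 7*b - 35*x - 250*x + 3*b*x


(1) = t^3 + 18*t^2 + 101*t + 180
(2) = 2*y^2 - 5*y - 18
(3) = -8*s^3 + s^2*(16 - 4*a) + s*(280 - 20*a)
(4) = 10*a^2 + a*(13*l + 18) - 3*l^2 - 7*l - 4
(5) = b^2*(2*x - 16) + b*(-10*x^2 + 72*x + 64) + 40*x^2 - 320*x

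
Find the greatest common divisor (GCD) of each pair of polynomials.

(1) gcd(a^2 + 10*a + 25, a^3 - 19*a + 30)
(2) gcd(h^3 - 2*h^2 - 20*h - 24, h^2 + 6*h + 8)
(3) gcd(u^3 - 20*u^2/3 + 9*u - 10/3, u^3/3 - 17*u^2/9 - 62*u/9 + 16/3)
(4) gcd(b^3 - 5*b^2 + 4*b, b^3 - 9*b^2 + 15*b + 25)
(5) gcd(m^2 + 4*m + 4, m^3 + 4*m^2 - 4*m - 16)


(1) = gcd((a + 5)^2, (a - 3)*(a - 2)*(a + 5)) = a + 5
(2) = gcd((h - 6)*(h + 2)^2, (h + 2)*(h + 4)) = h + 2
(3) = u - 2/3
(4) = 1
(5) = m + 2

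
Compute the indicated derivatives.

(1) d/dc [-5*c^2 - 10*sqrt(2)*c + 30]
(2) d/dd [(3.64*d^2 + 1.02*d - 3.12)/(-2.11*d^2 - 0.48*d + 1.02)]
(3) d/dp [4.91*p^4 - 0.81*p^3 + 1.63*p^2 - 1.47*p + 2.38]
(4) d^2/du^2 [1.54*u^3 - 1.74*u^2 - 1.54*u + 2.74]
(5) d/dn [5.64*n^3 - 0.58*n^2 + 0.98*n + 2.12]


(1) = -10*c - 10*sqrt(2)
(2) = (0.405*d^2 - 5.7408*d - 0.4572)/(4.4521*d^4 + 2.0256*d^3 - 4.074*d^2 - 0.9792*d + 1.0404)
(3) = 19.64*p^3 - 2.43*p^2 + 3.26*p - 1.47
(4) = 9.24*u - 3.48
(5) = 16.92*n^2 - 1.16*n + 0.98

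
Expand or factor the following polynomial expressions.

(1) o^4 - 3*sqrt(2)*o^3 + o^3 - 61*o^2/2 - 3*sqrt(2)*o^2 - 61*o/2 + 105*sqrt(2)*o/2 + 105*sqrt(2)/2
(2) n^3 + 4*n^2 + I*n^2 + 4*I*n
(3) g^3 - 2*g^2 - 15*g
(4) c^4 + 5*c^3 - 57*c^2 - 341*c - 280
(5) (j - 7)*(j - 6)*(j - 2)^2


(1) = (o + 1)*(o - 5*sqrt(2))*(o - 3*sqrt(2)/2)*(o + 7*sqrt(2)/2)
(2) = n*(n + 4)*(n + I)
(3) = g*(g - 5)*(g + 3)
(4) = (c - 8)*(c + 1)*(c + 5)*(c + 7)
(5) = j^4 - 17*j^3 + 98*j^2 - 220*j + 168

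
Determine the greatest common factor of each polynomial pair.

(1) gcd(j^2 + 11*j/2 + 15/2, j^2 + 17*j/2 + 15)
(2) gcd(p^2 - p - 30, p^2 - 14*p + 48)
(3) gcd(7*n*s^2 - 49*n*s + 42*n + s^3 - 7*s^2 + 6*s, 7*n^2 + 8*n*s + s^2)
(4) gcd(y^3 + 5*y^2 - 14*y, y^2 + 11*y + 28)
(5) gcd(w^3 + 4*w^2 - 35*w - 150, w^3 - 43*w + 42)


(1) = j + 5/2
(2) = p - 6
(3) = 7*n + s
(4) = y + 7
(5) = gcd((w - 6)*(w + 5)^2, (w - 6)*(w - 1)*(w + 7)) = w - 6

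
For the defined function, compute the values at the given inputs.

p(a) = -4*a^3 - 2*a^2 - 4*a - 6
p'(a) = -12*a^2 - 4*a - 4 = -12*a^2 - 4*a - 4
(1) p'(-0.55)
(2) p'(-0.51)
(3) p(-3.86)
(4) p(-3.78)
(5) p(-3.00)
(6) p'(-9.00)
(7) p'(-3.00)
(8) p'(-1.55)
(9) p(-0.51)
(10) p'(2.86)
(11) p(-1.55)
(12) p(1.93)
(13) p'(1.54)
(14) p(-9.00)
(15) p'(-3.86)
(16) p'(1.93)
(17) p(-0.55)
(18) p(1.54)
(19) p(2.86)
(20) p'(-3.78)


(1) = -5.43
(2) = -5.08
(3) = 209.69
(4) = 196.58
(5) = 96.00
(6) = -940.00
(7) = -100.00
(8) = -26.63
(9) = -3.95
(10) = -113.60
(11) = 10.29
(12) = -49.93
(13) = -38.62
(14) = 2784.00
(15) = -167.36
(16) = -56.42
(17) = -3.74
(18) = -31.51
(19) = -127.37
(20) = -160.34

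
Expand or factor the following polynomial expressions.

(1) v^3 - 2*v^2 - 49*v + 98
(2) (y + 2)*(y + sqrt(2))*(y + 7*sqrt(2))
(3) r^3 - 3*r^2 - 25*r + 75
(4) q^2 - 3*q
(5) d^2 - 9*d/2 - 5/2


(1) = (v - 7)*(v - 2)*(v + 7)
(2) = y^3 + 2*y^2 + 8*sqrt(2)*y^2 + 14*y + 16*sqrt(2)*y + 28
(3) = (r - 5)*(r - 3)*(r + 5)
(4) = q*(q - 3)
(5) = (d - 5)*(d + 1/2)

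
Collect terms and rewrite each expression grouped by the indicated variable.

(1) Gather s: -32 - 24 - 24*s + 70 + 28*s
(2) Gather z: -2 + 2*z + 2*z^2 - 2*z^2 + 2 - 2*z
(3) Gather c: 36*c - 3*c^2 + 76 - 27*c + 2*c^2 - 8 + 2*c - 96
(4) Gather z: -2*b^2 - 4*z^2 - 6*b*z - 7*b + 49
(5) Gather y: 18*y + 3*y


(1) = 4*s + 14
(2) = 0
(3) = -c^2 + 11*c - 28
(4) = -2*b^2 - 6*b*z - 7*b - 4*z^2 + 49
(5) = 21*y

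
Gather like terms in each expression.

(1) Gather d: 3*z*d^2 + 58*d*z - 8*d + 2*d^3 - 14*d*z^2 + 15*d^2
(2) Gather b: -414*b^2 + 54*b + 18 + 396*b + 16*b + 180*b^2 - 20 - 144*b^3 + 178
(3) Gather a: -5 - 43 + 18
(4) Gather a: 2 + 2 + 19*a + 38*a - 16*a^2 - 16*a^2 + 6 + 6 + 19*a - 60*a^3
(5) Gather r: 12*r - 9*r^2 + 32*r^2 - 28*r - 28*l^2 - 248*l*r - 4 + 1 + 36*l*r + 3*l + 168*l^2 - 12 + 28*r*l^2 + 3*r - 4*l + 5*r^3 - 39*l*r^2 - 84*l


(1) = 2*d^3 + d^2*(3*z + 15) + d*(-14*z^2 + 58*z - 8)
(2) = -144*b^3 - 234*b^2 + 466*b + 176
(3) = -30
(4) = -60*a^3 - 32*a^2 + 76*a + 16
(5) = 140*l^2 - 85*l + 5*r^3 + r^2*(23 - 39*l) + r*(28*l^2 - 212*l - 13) - 15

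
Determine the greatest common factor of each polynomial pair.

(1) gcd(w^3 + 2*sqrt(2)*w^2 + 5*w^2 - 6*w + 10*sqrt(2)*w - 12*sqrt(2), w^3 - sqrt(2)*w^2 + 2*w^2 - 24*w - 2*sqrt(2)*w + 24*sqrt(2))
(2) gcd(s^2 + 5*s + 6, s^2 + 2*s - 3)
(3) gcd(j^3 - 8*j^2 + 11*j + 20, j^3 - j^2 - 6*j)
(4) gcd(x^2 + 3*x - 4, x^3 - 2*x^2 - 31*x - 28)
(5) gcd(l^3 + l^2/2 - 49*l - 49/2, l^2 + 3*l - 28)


(1) = w + 6
(2) = s + 3
(3) = gcd((j - 5)*(j - 4)*(j + 1), j*(j - 3)*(j + 2)) = 1
(4) = gcd((x - 1)*(x + 4), (x - 7)*(x + 1)*(x + 4)) = x + 4
(5) = gcd((l - 7)*(l + 1/2)*(l + 7), (l - 4)*(l + 7)) = l + 7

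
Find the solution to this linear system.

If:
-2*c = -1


Then:
c = 1/2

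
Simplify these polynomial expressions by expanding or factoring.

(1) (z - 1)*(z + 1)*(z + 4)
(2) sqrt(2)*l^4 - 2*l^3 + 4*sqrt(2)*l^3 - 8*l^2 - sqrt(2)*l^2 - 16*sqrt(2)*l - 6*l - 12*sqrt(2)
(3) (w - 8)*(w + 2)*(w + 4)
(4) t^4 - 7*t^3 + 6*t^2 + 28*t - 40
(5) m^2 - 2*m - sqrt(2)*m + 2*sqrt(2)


(1) = z^3 + 4*z^2 - z - 4
(2) = (l + 3)*(l - 2*sqrt(2))*(l + sqrt(2))*(sqrt(2)*l + sqrt(2))
(3) = w^3 - 2*w^2 - 40*w - 64
(4) = (t - 5)*(t - 2)^2*(t + 2)
(5) = (m - 2)*(m - sqrt(2))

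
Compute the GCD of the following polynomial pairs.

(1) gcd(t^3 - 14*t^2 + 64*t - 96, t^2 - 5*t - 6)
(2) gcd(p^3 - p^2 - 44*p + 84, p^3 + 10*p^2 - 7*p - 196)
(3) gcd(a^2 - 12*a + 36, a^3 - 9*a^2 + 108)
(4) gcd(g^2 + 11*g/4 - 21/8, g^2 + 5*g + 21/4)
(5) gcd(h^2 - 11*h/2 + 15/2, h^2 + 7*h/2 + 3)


(1) = gcd((t - 6)*(t - 4)^2, (t - 6)*(t + 1)) = t - 6
(2) = p + 7
(3) = gcd((a - 6)^2, (a - 6)^2*(a + 3)) = a^2 - 12*a + 36
(4) = gcd((g - 3/4)*(g + 7/2), (g + 3/2)*(g + 7/2)) = g + 7/2
(5) = 1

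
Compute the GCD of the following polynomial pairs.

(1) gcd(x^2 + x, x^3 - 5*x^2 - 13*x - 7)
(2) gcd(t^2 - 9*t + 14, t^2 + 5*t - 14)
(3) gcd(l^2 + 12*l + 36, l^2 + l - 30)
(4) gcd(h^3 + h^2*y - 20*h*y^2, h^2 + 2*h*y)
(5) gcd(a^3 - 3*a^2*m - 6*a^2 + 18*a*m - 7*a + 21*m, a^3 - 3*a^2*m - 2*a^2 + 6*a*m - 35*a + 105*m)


(1) = gcd(x*(x + 1), (x - 7)*(x + 1)^2) = x + 1
(2) = gcd((t - 7)*(t - 2), (t - 2)*(t + 7)) = t - 2
(3) = gcd((l + 6)^2, (l - 5)*(l + 6)) = l + 6
(4) = gcd(h*(h - 4*y)*(h + 5*y), h*(h + 2*y)) = h
(5) = a^2 - 3*a*m - 7*a + 21*m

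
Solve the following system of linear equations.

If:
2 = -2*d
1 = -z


Then:
d = -1
z = -1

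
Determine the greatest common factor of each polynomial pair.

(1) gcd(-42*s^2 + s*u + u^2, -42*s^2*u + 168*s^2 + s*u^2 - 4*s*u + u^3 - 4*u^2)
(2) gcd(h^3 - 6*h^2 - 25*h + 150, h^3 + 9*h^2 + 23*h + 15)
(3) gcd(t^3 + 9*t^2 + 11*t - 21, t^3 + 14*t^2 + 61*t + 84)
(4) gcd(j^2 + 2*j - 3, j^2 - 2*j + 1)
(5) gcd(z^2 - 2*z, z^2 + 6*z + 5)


(1) = gcd((-6*s + u)*(7*s + u), (-6*s + u)*(7*s + u)*(u - 4)) = 42*s^2 - s*u - u^2
(2) = gcd((h - 6)*(h - 5)*(h + 5), (h + 1)*(h + 3)*(h + 5)) = h + 5
(3) = gcd((t - 1)*(t + 3)*(t + 7), (t + 3)*(t + 4)*(t + 7)) = t^2 + 10*t + 21
(4) = gcd((j - 1)*(j + 3), (j - 1)^2) = j - 1
(5) = 1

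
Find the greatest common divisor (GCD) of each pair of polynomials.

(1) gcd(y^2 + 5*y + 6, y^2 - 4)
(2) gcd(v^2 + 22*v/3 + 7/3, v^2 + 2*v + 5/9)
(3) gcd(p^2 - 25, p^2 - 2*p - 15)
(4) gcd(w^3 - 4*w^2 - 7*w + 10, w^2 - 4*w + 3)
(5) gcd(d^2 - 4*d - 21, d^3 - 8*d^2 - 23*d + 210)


(1) = y + 2
(2) = gcd((v + 1/3)*(v + 7), (v + 1/3)*(v + 5/3)) = v + 1/3
(3) = gcd((p - 5)*(p + 5), (p - 5)*(p + 3)) = p - 5
(4) = w - 1
(5) = gcd((d - 7)*(d + 3), (d - 7)*(d - 6)*(d + 5)) = d - 7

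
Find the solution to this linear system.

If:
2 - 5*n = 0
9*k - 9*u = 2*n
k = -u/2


Then:
k = 4/135
n = 2/5
u = -8/135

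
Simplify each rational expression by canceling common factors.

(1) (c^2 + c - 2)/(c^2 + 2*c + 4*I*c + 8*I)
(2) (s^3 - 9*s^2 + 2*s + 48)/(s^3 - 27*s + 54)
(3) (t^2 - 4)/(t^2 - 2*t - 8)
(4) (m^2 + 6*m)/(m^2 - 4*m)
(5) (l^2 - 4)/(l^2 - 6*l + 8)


(1) = (c - 1)/(c + 4*I)
(2) = (s^2 - 6*s - 16)/(s^2 + 3*s - 18)
(3) = (t - 2)/(t - 4)
(4) = (m + 6)/(m - 4)
(5) = (l + 2)/(l - 4)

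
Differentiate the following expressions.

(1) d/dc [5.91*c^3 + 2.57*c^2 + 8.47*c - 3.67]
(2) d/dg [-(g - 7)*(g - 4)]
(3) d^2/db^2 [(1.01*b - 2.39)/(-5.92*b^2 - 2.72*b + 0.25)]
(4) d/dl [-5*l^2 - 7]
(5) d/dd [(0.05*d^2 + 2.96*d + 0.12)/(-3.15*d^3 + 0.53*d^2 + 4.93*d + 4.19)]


(1) = 17.73*c^2 + 5.14*c + 8.47
(2) = 11 - 2*g
(3) = (-(1.01*b - 2.39)*(11.84*b + 2.72)*(23.68*b + 5.44) + (35.8752*b - 22.8032)*(5.92*b^2 + 2.72*b - 0.25))/(5.92*b^2 + 2.72*b - 0.25)^3
(4) = -10*l
(5) = (0.1575*d^4 + 18.648*d^3 - 0.1883*d^2 + 0.2918*d + 11.8108)/(9.9225*d^6 - 3.339*d^5 - 30.7781*d^4 - 21.1712*d^3 + 28.7463*d^2 + 41.3134*d + 17.5561)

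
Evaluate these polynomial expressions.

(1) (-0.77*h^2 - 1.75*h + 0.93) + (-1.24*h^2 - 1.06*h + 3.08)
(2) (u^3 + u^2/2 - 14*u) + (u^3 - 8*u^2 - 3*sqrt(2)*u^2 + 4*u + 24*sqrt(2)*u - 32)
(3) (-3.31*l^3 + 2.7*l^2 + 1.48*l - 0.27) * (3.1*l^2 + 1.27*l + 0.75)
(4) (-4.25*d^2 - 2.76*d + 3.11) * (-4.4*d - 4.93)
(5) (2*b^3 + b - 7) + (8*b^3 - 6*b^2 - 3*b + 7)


(1) = -2.01*h^2 - 2.81*h + 4.01
(2) = 2*u^3 - 15*u^2/2 - 3*sqrt(2)*u^2 - 10*u + 24*sqrt(2)*u - 32
(3) = -10.261*l^5 + 4.1663*l^4 + 5.5345*l^3 + 3.0676*l^2 + 0.7671*l - 0.2025
(4) = 18.7*d^3 + 33.0965*d^2 - 0.0772*d - 15.3323
(5) = 10*b^3 - 6*b^2 - 2*b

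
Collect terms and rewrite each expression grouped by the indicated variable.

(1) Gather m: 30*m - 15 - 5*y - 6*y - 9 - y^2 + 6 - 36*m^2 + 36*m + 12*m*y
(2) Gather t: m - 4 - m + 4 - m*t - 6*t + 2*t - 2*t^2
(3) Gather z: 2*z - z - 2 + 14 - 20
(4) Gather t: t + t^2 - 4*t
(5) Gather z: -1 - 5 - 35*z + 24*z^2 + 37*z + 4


(1) = -36*m^2 + m*(12*y + 66) - y^2 - 11*y - 18
(2) = -2*t^2 + t*(-m - 4)
(3) = z - 8
(4) = t^2 - 3*t
(5) = 24*z^2 + 2*z - 2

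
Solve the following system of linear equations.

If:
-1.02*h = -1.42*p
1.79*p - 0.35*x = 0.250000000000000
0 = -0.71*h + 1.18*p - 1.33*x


Then:
h = 0.20
p = 0.14
x = 0.02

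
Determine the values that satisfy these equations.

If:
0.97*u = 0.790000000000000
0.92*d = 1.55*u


Then:
d = 1.37
u = 0.81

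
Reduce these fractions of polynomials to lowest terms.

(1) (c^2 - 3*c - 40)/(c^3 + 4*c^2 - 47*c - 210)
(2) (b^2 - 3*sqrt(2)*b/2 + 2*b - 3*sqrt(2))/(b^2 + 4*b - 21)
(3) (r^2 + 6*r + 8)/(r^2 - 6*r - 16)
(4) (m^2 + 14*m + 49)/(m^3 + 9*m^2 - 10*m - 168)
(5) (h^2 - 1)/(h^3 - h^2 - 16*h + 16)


(1) = (c - 8)/(c^2 - c - 42)
(2) = (2*b^2 + b*(4 - 3*sqrt(2)) - 6*sqrt(2))/(2*b^2 + 8*b - 42)
(3) = (r + 4)/(r - 8)
(4) = (m + 7)/(m^2 + 2*m - 24)
(5) = (h + 1)/(h^2 - 16)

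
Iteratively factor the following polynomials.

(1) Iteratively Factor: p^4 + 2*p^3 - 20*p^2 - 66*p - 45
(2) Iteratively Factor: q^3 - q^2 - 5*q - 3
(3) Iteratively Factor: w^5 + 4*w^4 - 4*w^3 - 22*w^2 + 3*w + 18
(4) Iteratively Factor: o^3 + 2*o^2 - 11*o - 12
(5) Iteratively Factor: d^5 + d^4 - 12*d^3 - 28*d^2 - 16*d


(1) = (p + 3)*(p^3 - p^2 - 17*p - 15) = (p + 1)*(p + 3)*(p^2 - 2*p - 15) = (p + 1)*(p + 3)^2*(p - 5)
(2) = (q + 1)*(q^2 - 2*q - 3) = (q + 1)^2*(q - 3)
(3) = (w + 3)*(w^4 + w^3 - 7*w^2 - w + 6) = (w - 2)*(w + 3)*(w^3 + 3*w^2 - w - 3) = (w - 2)*(w + 3)^2*(w^2 - 1) = (w - 2)*(w + 1)*(w + 3)^2*(w - 1)
(4) = (o + 1)*(o^2 + o - 12) = (o + 1)*(o + 4)*(o - 3)
(5) = (d + 1)*(d^4 - 12*d^2 - 16*d) = (d - 4)*(d + 1)*(d^3 + 4*d^2 + 4*d) = (d - 4)*(d + 1)*(d + 2)*(d^2 + 2*d) = (d - 4)*(d + 1)*(d + 2)^2*(d)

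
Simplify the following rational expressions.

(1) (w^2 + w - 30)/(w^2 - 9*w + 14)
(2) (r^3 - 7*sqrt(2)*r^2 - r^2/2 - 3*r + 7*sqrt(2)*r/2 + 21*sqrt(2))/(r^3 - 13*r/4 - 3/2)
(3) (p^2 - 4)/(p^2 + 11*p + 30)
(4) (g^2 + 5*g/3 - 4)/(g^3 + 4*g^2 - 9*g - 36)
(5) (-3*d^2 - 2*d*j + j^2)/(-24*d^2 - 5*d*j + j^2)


(1) = (w^2 + w - 30)/(w^2 - 9*w + 14)
(2) = (8*r - 56*sqrt(2))/(8*r + 4)
(3) = (p^2 - 4)/(p^2 + 11*p + 30)
(4) = (3*g - 4)/(3*g^2 + 3*g - 36)
(5) = (3*d^2 + 2*d*j - j^2)/(24*d^2 + 5*d*j - j^2)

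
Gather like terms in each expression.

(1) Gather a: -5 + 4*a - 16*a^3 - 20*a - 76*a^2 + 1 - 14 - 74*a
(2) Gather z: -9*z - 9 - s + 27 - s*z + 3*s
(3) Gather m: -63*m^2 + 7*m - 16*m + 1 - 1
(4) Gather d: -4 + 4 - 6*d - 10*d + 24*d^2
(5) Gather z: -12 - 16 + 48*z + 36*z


(1) = -16*a^3 - 76*a^2 - 90*a - 18
(2) = 2*s + z*(-s - 9) + 18
(3) = -63*m^2 - 9*m
(4) = 24*d^2 - 16*d
(5) = 84*z - 28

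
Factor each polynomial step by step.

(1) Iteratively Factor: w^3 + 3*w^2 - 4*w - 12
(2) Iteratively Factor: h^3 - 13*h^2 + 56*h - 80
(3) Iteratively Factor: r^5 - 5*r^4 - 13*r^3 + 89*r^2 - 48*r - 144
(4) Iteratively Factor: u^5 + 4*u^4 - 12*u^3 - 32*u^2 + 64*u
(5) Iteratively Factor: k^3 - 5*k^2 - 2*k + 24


(1) = (w - 2)*(w^2 + 5*w + 6) = (w - 2)*(w + 3)*(w + 2)
(2) = (h - 4)*(h^2 - 9*h + 20) = (h - 4)^2*(h - 5)
(3) = (r - 4)*(r^4 - r^3 - 17*r^2 + 21*r + 36) = (r - 4)*(r - 3)*(r^3 + 2*r^2 - 11*r - 12) = (r - 4)*(r - 3)*(r + 1)*(r^2 + r - 12) = (r - 4)*(r - 3)*(r + 1)*(r + 4)*(r - 3)
(4) = (u - 2)*(u^4 + 6*u^3 - 32*u) = u*(u - 2)*(u^3 + 6*u^2 - 32) = u*(u - 2)*(u + 4)*(u^2 + 2*u - 8) = u*(u - 2)^2*(u + 4)*(u + 4)
(5) = (k - 4)*(k^2 - k - 6) = (k - 4)*(k - 3)*(k + 2)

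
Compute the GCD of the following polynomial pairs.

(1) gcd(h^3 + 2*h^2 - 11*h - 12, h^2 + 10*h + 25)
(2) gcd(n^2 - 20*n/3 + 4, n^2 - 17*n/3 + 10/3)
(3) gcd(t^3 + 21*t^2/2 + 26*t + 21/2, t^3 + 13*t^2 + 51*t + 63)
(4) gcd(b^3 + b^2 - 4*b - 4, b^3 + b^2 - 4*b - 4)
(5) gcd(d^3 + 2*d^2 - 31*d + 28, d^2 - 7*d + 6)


(1) = 1
(2) = n - 2/3
(3) = t^2 + 10*t + 21
(4) = gcd((b - 2)*(b + 1)*(b + 2), (b - 2)*(b + 1)*(b + 2)) = b^3 + b^2 - 4*b - 4
(5) = gcd((d - 4)*(d - 1)*(d + 7), (d - 6)*(d - 1)) = d - 1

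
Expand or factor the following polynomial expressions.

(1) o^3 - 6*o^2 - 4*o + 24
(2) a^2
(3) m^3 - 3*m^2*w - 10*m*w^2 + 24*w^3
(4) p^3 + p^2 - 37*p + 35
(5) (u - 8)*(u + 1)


(1) = (o - 6)*(o - 2)*(o + 2)
(2) = a^2
(3) = (m - 4*w)*(m - 2*w)*(m + 3*w)
(4) = (p - 5)*(p - 1)*(p + 7)
(5) = u^2 - 7*u - 8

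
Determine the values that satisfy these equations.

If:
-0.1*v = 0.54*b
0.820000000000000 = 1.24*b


Then:
b = 0.66
v = -3.57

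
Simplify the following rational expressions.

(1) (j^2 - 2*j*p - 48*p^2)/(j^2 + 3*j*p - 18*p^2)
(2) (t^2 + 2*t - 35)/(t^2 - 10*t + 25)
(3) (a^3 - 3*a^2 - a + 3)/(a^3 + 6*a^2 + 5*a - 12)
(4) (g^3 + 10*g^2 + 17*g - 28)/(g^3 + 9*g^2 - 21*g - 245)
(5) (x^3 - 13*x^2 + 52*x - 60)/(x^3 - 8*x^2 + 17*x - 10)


(1) = (-j + 8*p)/(-j + 3*p)
(2) = (t + 7)/(t - 5)
(3) = (a^2 - 2*a - 3)/(a^2 + 7*a + 12)
(4) = (g^2 + 3*g - 4)/(g^2 + 2*g - 35)
(5) = (x - 6)/(x - 1)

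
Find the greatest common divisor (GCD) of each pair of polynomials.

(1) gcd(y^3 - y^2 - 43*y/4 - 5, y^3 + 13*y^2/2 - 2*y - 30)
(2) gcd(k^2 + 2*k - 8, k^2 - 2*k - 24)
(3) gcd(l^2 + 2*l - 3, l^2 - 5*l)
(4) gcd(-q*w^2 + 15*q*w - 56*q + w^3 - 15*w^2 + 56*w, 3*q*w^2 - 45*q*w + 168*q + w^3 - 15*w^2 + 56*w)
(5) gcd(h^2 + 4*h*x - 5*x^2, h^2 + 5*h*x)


(1) = gcd((y - 4)*(y + 1/2)*(y + 5/2), (y - 2)*(y + 5/2)*(y + 6)) = y + 5/2
(2) = gcd((k - 2)*(k + 4), (k - 6)*(k + 4)) = k + 4
(3) = gcd((l - 1)*(l + 3), l*(l - 5)) = 1
(4) = gcd((-q + w)*(w - 8)*(w - 7), (3*q + w)*(w - 8)*(w - 7)) = w^2 - 15*w + 56
(5) = gcd((h - x)*(h + 5*x), h*(h + 5*x)) = h + 5*x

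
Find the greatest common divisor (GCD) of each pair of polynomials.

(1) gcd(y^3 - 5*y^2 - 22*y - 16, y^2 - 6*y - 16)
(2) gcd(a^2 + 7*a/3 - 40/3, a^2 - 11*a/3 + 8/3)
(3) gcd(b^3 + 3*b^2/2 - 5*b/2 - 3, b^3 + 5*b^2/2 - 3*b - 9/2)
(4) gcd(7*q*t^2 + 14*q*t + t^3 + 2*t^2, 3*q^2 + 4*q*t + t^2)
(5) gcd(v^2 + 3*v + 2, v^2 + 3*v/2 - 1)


(1) = y^2 - 6*y - 16
(2) = a - 8/3
(3) = gcd((b - 3/2)*(b + 1)*(b + 2), (b - 3/2)*(b + 1)*(b + 3)) = b^2 - b/2 - 3/2
(4) = 1
(5) = gcd((v + 1)*(v + 2), (v - 1/2)*(v + 2)) = v + 2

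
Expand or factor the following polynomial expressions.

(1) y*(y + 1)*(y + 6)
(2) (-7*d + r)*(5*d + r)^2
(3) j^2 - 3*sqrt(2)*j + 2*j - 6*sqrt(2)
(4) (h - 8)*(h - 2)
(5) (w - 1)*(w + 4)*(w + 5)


(1) = y^3 + 7*y^2 + 6*y
(2) = -175*d^3 - 45*d^2*r + 3*d*r^2 + r^3
(3) = (j + 2)*(j - 3*sqrt(2))
(4) = h^2 - 10*h + 16
(5) = w^3 + 8*w^2 + 11*w - 20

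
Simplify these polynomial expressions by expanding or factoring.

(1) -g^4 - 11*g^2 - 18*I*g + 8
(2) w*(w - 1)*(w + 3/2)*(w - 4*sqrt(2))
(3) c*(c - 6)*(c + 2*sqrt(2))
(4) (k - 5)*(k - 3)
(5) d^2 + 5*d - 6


(1) = (g - 4*I)*(g + 2*I)*(-I*g + 1)^2
(2) = w^4 - 4*sqrt(2)*w^3 + w^3/2 - 2*sqrt(2)*w^2 - 3*w^2/2 + 6*sqrt(2)*w
(3) = c^3 - 6*c^2 + 2*sqrt(2)*c^2 - 12*sqrt(2)*c
(4) = k^2 - 8*k + 15
(5) = (d - 1)*(d + 6)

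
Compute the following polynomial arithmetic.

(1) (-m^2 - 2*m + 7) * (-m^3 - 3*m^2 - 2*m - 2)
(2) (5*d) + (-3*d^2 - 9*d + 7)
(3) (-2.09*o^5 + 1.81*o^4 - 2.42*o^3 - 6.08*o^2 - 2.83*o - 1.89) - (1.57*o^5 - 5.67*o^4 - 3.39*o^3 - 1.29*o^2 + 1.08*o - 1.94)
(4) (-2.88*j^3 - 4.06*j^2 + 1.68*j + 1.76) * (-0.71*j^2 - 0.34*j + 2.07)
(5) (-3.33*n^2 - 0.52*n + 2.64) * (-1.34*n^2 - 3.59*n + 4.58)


(1) = m^5 + 5*m^4 + m^3 - 15*m^2 - 10*m - 14
(2) = -3*d^2 - 4*d + 7
(3) = -3.66*o^5 + 7.48*o^4 + 0.97*o^3 - 4.79*o^2 - 3.91*o + 0.05
(4) = 2.0448*j^5 + 3.8618*j^4 - 5.774*j^3 - 10.225*j^2 + 2.8792*j + 3.6432
(5) = 4.4622*n^4 + 12.6515*n^3 - 16.9222*n^2 - 11.8592*n + 12.0912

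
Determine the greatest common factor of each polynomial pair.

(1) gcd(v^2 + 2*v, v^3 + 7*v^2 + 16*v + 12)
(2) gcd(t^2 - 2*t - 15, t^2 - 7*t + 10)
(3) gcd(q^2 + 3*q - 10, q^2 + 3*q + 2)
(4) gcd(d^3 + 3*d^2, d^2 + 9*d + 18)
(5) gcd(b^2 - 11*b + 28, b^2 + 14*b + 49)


(1) = v + 2
(2) = gcd((t - 5)*(t + 3), (t - 5)*(t - 2)) = t - 5
(3) = gcd((q - 2)*(q + 5), (q + 1)*(q + 2)) = 1
(4) = d + 3
(5) = gcd((b - 7)*(b - 4), (b + 7)^2) = 1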